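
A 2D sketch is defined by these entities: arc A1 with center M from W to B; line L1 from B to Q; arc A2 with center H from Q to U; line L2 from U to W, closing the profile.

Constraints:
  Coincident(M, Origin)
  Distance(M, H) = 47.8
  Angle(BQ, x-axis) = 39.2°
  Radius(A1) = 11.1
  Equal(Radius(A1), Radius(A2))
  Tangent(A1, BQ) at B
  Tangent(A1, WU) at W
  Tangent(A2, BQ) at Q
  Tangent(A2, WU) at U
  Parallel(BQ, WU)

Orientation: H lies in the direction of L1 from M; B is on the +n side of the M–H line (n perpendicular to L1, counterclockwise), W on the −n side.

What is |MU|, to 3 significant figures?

49.1

The slot axis is L1's direction at 39.2°, so u = (cos 39.2°, sin 39.2°) = (0.775, 0.632) and n = (−sin 39.2°, cos 39.2°) = (-0.632, 0.775). M is at the origin and H lies 47.8 along u from M, so H = 47.8·u = (37.0, 30.2). Tangency of A1 to both parallel lines with radius 11.1 puts B and W at M ± 11.1·n: B = (-7.02, 8.60), W = (7.02, -8.60). Equal radii place Q and U the same way about H: Q = H + 11.1·n = (30.0, 38.8), U = H − 11.1·n = (44.1, 21.6). Then |MU| = |U − M| = 49.1.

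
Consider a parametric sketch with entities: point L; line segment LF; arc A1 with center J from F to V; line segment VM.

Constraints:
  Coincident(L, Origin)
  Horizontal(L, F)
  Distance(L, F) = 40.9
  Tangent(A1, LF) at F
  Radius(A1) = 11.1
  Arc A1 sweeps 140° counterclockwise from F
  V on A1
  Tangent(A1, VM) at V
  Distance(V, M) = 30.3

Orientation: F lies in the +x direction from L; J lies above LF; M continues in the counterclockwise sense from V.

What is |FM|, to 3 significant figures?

42.3

L is at the origin; LF is horizontal with |LF| = 40.9 and F on the +x side, so F = (40.9, 0.00). Since A1 is tangent to LF there, JF ⟂ LF, so J = F + (0, 11.1) = (40.9, 11.1). On A1, F sits at bearing -90° from J; a 140° counterclockwise sweep puts V at bearing 50°, so V = J + 11.1·(cos 50°, sin 50°) = (48.0, 19.6). A1 meets VM tangentially, so JV is at right angles to VM, so VM runs along (−sin 50°, cos 50°); with |VM| = 30.3, M = (24.8, 39.1). Then |FM| = |M − F| = 42.3.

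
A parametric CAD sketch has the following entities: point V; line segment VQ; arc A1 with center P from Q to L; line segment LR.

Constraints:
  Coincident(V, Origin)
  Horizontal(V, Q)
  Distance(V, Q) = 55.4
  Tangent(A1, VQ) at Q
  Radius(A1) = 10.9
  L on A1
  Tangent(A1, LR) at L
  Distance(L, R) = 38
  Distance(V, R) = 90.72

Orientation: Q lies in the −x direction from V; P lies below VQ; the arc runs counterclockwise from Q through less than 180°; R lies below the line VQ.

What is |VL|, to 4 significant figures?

65.67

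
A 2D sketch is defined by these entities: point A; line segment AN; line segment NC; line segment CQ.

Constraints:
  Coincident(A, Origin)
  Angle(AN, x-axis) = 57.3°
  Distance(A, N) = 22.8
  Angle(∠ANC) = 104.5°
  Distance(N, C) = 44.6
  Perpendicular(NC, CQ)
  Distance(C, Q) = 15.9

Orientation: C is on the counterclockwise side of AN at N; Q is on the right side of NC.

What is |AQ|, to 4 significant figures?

63.03

A is at the origin; AN runs at 57.3° with length 22.8, so N = 22.8·(cos 57.3°, sin 57.3°) = (12.32, 19.19). ∠ANC = 104.5°, so NC runs at 57.3° + (180° − 104.5°) = 132.8° from the x-axis; with |NC| = 44.6, C = N + 44.6·(cos 132.8°, sin 132.8°) = (-17.99, 51.91). NC ⟂ CQ; with |CQ| = 15.9 on the right of NC, Q = C + 15.9·(0.7337, 0.6794) = (-6.319, 62.71). Then |AQ| = |Q − A| = 63.03.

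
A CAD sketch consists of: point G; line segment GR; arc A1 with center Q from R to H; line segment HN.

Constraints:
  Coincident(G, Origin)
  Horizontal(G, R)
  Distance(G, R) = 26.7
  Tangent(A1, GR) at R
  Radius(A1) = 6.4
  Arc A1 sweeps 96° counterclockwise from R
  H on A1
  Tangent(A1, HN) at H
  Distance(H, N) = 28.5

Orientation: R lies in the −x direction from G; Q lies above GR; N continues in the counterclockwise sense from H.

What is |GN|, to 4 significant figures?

42.40

G is at the origin; GR is horizontal with |GR| = 26.7 and R on the −x side, so R = (-26.70, 0.000). The tangent condition forces QR to be normal to GR, so Q = R + (0, 6.4) = (-26.70, 6.400). On A1, R sits at bearing -90° from Q; a 96° counterclockwise sweep puts H at bearing 6°, so H = Q + 6.4·(cos 6°, sin 6°) = (-20.34, 7.069). A1 meets HN tangentially, so QH is at right angles to HN, so HN runs along (−sin 6°, cos 6°); with |HN| = 28.5, N = (-23.31, 35.41). Then |GN| = |N − G| = 42.40.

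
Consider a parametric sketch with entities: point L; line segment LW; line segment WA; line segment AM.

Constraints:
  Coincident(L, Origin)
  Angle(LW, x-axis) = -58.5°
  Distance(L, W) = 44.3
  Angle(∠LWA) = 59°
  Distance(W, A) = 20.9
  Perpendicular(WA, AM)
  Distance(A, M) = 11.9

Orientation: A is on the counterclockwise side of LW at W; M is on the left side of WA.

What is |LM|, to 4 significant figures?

26.14

L is at the origin; LW runs at -58.5° with length 44.3, so W = 44.3·(cos -58.5°, sin -58.5°) = (23.15, -37.77). ∠LWA = 59.0°, so WA runs at -58.5° + (180° − 59.0°) = 62.50° from the x-axis; with |WA| = 20.9, A = W + 20.9·(cos 62.50°, sin 62.50°) = (32.80, -19.23). WA ⟂ AM; with |AM| = 11.9 on the left of WA, M = A + 11.9·(-0.8870, 0.4617) = (22.24, -13.74). Then |LM| = |M − L| = 26.14.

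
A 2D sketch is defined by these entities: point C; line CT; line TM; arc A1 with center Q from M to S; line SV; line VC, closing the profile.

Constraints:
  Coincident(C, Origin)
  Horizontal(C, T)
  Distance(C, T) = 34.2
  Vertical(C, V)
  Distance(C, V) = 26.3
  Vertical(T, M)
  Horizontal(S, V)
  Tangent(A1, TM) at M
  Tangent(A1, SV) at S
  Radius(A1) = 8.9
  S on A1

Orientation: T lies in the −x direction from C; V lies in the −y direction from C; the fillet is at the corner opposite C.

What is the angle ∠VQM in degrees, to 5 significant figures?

160.62°

C is at the origin; CT is horizontal with |CT| = 34.2 and T on the −x side, so T = (-34.200, 0.0000). C and V share the same x with |CV| = 26.3 and V on the −y side, so V = (0.0000, -26.300). The virtual corner opposite C is at (-34.200, -26.300). Since A1 is tangent to TM there, QM ⟂ TM and A1 meets SV tangentially, so QS is at right angles to SV, with radius 8.9, so the center Q sits 8.9 in from both sides at Q = (-25.300, -17.400). That places the tangent points at M = (-34.200, -17.400) on TM and S = (-25.300, -26.300) on SV. Then cos ∠VQM = QV·QM / (|QV||QM|), giving 160.62°.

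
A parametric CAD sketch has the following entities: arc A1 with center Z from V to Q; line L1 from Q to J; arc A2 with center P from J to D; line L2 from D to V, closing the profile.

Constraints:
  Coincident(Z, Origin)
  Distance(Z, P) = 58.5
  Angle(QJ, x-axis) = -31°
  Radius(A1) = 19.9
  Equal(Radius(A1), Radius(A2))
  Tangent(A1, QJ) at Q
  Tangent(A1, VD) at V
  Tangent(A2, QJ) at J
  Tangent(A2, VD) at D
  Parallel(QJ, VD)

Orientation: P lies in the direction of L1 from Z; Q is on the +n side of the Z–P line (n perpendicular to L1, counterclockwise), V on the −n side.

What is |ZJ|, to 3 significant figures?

61.8

Tangency of A1 to both parallel lines with radius 19.9 puts Q and V at Z ± 19.9·n: Q = (10.2, 17.1), V = (-10.2, -17.1). Equal radii place J and D the same way about P: J = P + 19.9·n = (60.4, -13.1), D = P − 19.9·n = (39.9, -47.2). Then |ZJ| = |J − Z| = 61.8.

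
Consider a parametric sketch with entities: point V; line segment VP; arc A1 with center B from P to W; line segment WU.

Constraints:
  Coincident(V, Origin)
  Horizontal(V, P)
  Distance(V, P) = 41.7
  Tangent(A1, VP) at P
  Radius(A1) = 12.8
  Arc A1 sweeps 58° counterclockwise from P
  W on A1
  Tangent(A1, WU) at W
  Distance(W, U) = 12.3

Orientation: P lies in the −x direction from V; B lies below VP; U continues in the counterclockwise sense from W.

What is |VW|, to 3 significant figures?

52.9

Since A1 is tangent to VP there, BP ⟂ VP, so B = P + (0, -12.8) = (-41.7, -12.8). On A1, P sits at bearing 90° from B; a 58° counterclockwise sweep puts W at bearing 148°, so W = B + 12.8·(cos 148°, sin 148°) = (-52.6, -6.02). Then |VW| = |W − V| = 52.9.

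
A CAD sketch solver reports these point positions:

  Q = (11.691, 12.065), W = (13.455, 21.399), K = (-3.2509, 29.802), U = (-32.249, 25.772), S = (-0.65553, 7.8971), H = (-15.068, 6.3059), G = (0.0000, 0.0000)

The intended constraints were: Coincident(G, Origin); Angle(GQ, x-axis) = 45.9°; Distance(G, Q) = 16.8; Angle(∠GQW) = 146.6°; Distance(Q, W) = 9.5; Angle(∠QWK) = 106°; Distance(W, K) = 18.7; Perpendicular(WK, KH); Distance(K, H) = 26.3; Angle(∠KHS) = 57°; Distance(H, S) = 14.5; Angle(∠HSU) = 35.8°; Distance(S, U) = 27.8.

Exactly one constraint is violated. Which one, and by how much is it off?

Distance(S, U) = 27.8 — off by 8.50.

G = (0.00, 0.00) ✓; GQ at 45.90° ✓; |GQ| = 16.80 ✓; ∠GQW = 146.6° ✓; |QW| = 9.499 ✓; ∠QWK = 106.0° ✓; |WK| = 18.70 ✓; ∠(WK, KH) = 90.00° ✓; |KH| = 26.30 ✓; ∠KHS = 57.00° ✓; |HS| = 14.50 ✓; ∠HSU = 35.80° ✓; |SU| = 36.30 ✗.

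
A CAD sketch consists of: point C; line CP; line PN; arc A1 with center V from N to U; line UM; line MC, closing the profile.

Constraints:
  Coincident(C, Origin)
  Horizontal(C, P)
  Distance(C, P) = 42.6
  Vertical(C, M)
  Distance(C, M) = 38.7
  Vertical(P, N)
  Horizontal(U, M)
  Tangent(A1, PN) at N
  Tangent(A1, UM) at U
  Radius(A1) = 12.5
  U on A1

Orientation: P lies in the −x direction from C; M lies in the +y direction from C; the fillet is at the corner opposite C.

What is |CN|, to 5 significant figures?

50.012

C is at the origin; CP is horizontal with |CP| = 42.6 and P on the −x side, so P = (-42.600, 0.0000). C and M share the same x with |CM| = 38.7 and M on the +y side, so M = (0.0000, 38.700). The virtual corner opposite C is at (-42.600, 38.700). The tangent condition forces VN to be normal to PN and the tangent condition forces VU to be normal to UM, with radius 12.5, so the center V sits 12.5 in from both sides at V = (-30.100, 26.200). That places the tangent points at N = (-42.600, 26.200) on PN and U = (-30.100, 38.700) on UM. Then |CN| = |N − C| = 50.012.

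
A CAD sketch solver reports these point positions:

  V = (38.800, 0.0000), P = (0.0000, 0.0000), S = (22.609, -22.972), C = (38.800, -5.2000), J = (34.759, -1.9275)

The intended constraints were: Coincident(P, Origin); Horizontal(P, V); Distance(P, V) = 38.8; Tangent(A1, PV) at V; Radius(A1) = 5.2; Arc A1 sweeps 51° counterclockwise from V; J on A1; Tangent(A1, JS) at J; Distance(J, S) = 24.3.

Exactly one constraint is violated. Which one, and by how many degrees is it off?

Tangent(A1, JS) at J — off by 9.00°.

P = (0.00, 0.00) ✓; P.y = 0.00, V.y = 0.00 ✓; |PV| = 38.80 ✓; ∠(CV, VP) = 90.00° ✓; |CV| = 5.200 ✓; bearing(C→J) − bearing(C→V) = 51.00° ✓; |CJ| = 5.200 ✓; ∠(CJ, JS) = 81.00° ✗; |JS| = 24.30 ✓.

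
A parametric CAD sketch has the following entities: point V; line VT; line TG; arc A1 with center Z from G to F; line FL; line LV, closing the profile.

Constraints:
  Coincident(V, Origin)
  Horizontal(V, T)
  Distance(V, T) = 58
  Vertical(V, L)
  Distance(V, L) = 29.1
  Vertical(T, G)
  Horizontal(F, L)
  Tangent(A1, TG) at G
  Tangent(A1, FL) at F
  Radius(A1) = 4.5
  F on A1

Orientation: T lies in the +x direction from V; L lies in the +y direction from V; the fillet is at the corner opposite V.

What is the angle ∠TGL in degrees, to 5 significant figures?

94.436°

V is at the origin; V and T share the same y with |VT| = 58.0 and T on the +x side, so T = (58.000, 0.0000). VL is vertical with |VL| = 29.1 and L on the +y side, so L = (0.0000, 29.100). The virtual corner opposite V is at (58.000, 29.100). The tangent condition forces ZG to be normal to TG and tangency of A1 to FL means the radius ZF is perpendicular to FL, with radius 4.5, so the center Z sits 4.5 in from both sides at Z = (53.500, 24.600). That places the tangent points at G = (58.000, 24.600) on TG and F = (53.500, 29.100) on FL. Then cos ∠TGL = GT·GL / (|GT||GL|), giving 94.436°.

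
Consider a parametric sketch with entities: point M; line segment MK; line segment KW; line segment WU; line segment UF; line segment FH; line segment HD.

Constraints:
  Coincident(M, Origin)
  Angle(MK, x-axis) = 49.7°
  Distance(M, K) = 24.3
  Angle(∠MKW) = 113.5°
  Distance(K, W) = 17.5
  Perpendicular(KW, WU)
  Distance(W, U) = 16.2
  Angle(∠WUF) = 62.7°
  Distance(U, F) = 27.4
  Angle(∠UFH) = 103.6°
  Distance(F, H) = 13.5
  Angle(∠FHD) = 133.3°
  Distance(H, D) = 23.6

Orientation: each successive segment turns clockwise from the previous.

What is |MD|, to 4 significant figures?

50.90

M is at the origin; MK runs at 49.7° with length 24.3, so K = (15.72, 18.53). ∠MKW = 113.5° gives KW at -16.80° from the x-axis; with |KW| = 17.5, W = (32.47, 13.47). KW is perpendicular to WU, so WU runs at -106.8°; with |WU| = 16.2, U = (27.79, -2.034). ∠WUF = 62.7° gives UF at 135.9° from the x-axis; with |UF| = 27.4, F = (8.111, 17.03). ∠UFH = 103.6° gives FH at 59.50° from the x-axis; with |FH| = 13.5, H = (14.96, 28.67). ∠FHD = 133.3° gives HD at 12.80° from the x-axis; with |HD| = 23.6, D = (37.98, 33.89). Then |MD| = |D − M| = 50.90.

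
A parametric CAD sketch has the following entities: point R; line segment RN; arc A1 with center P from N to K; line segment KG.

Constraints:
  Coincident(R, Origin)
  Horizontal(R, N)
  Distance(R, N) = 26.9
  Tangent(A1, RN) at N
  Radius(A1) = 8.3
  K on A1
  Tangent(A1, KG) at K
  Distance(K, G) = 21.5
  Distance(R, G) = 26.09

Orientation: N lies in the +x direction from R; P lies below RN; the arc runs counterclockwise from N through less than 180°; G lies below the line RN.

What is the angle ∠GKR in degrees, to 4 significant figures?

77.85°

Checks: |PK| = 8.300 ✓; ∠(PK, KG) = 90.00° ✓; |KG| = 21.50 ✓; |RG| = 26.09 ✓.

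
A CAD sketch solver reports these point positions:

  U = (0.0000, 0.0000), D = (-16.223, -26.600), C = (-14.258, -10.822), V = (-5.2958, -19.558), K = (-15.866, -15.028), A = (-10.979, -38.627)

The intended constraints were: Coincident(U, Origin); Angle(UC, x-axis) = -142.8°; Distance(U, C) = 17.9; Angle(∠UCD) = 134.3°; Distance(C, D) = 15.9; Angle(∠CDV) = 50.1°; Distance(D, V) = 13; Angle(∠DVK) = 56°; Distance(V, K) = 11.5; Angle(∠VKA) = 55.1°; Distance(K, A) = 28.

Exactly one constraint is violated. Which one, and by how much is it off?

Distance(K, A) = 28 — off by 3.90.

U = (0.00, 0.00) ✓; UC at -142.8° ✓; |UC| = 17.90 ✓; ∠UCD = 134.3° ✓; |CD| = 15.90 ✓; ∠CDV = 50.10° ✓; |DV| = 13.00 ✓; ∠DVK = 56.00° ✓; |VK| = 11.50 ✓; ∠VKA = 55.10° ✓; |KA| = 24.10 ✗.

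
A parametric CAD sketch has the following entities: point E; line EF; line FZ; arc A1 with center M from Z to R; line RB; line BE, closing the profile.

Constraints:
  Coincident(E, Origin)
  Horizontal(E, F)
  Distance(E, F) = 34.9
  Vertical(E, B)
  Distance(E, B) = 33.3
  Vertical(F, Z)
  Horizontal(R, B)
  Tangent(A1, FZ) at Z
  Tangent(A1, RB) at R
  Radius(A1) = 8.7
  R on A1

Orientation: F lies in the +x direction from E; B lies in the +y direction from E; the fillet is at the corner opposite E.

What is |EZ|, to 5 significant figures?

42.699

E is at the origin; E and F share the same y with |EF| = 34.9 and F on the +x side, so F = (34.900, 0.0000). EB is vertical with |EB| = 33.3 and B on the +y side, so B = (0.0000, 33.300). The virtual corner opposite E is at (34.900, 33.300). The tangent condition forces MZ to be normal to FZ and tangency of A1 to RB means the radius MR is perpendicular to RB, with radius 8.7, so the center M sits 8.7 in from both sides at M = (26.200, 24.600). That places the tangent points at Z = (34.900, 24.600) on FZ and R = (26.200, 33.300) on RB. Then |EZ| = |Z − E| = 42.699.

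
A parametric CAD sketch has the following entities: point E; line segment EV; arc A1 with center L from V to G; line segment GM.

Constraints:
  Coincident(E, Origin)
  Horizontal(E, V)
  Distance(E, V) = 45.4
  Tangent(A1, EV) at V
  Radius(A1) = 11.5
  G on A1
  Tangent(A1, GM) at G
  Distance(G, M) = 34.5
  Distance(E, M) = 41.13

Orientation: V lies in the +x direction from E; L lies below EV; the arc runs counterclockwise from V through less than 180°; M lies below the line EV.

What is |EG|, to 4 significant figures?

35.78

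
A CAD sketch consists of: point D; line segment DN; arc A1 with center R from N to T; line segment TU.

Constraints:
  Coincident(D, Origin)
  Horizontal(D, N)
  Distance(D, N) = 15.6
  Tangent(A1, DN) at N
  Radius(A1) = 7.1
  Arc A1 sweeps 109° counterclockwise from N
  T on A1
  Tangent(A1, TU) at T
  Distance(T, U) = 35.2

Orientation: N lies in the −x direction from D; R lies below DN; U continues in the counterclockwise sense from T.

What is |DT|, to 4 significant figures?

24.22

D is at the origin; D and N share the same y with |DN| = 15.6 and N on the −x side, so N = (-15.60, 0.000). A1 meets DN tangentially, so RN is at right angles to DN, so R = N + (0, -7.1) = (-15.60, -7.100). On A1, N sits at bearing 90° from R; a 109° counterclockwise sweep puts T at bearing 199°, so T = R + 7.1·(cos 199°, sin 199°) = (-22.31, -9.412). Then |DT| = |T − D| = 24.22.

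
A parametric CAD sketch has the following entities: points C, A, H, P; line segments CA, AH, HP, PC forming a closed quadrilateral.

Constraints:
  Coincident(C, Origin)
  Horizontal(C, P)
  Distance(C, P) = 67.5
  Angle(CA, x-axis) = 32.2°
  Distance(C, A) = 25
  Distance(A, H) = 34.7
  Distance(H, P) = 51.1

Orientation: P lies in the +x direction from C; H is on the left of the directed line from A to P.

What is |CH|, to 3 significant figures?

58.2

C is at the origin; C and P share the same y with |CP| = 67.5 and P in +x, so P = (67.5, 0). CA runs at 32.2° with |CA| = 25.0, so A = (21.2, 13.3). H is determined by |AH| = 34.7 and |HP| = 51.1 together: it lies at the intersection of circle(A, 34.7) and circle(P, 51.1). With |AP| = 48.2, the foot of the radical line on AP is 9.52 from A and the perpendicular offset is √(34.7² − 9.52²) = 33.4. Taking the left-of-AP solution: H = (39.5, 42.8).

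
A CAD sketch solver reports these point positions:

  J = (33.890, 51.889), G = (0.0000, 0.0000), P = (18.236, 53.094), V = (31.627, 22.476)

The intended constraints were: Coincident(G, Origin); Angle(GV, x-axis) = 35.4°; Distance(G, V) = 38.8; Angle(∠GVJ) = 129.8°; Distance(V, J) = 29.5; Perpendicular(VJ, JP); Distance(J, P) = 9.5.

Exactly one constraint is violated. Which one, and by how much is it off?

Distance(J, P) = 9.5 — off by 6.20.

G = (0.00, 0.00) ✓; GV at 35.40° ✓; |GV| = 38.80 ✓; ∠GVJ = 129.8° ✓; |VJ| = 29.50 ✓; ∠(VJ, JP) = 90.00° ✓; |JP| = 15.70 ✗.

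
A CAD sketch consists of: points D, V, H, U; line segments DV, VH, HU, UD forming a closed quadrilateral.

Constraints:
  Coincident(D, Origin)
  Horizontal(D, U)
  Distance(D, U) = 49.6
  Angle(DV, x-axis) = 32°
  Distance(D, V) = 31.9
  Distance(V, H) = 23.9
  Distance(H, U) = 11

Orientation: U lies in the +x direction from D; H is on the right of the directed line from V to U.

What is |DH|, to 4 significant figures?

39.40

D is at the origin; DU is horizontal with |DU| = 49.6 and U in +x, so U = (49.6, 0). DV runs at 32.0° with |DV| = 31.9, so V = (27.05, 16.90). H is determined by |VH| = 23.9 and |HU| = 11.0 together: it lies at the intersection of circle(V, 23.9) and circle(U, 11.0). With |VU| = 28.18, the foot of the radical line on VU is 22.08 from V and the perpendicular offset is √(23.9² − 22.08²) = 9.152. Taking the right-of-VU solution: H = (39.23, -3.662).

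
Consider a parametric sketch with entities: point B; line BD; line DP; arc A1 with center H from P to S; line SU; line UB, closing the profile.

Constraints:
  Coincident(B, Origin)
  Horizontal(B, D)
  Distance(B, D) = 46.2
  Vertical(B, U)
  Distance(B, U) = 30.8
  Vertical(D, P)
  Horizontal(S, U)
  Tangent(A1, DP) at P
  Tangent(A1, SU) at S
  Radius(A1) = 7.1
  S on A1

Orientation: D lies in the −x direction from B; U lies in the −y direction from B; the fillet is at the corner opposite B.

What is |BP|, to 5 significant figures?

51.924

The virtual corner opposite B is at (-46.200, -30.800). The tangent condition forces HP to be normal to DP and since A1 is tangent to SU there, HS ⟂ SU, with radius 7.1, so the center H sits 7.1 in from both sides at H = (-39.100, -23.700). That places the tangent points at P = (-46.200, -23.700) on DP and S = (-39.100, -30.800) on SU. Then |BP| = |P − B| = 51.924.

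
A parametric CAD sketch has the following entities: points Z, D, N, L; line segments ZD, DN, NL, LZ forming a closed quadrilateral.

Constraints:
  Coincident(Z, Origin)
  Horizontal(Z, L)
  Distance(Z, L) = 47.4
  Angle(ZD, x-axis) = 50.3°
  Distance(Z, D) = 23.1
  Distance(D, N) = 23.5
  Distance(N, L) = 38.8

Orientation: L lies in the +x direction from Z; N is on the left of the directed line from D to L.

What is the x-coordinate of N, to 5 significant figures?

30.710

Checks: |DN| = 23.50 ✓; |NL| = 38.80 ✓.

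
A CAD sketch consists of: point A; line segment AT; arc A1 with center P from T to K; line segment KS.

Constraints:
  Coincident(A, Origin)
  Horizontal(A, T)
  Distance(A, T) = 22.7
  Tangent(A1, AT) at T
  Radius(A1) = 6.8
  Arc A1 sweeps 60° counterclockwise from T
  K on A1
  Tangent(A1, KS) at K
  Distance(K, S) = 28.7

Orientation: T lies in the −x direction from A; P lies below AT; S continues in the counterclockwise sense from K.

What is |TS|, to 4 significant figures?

34.76

A is at the origin; A and T share the same y with |AT| = 22.7 and T on the −x side, so T = (-22.70, 0.000). Tangency of A1 to AT means the radius PT is perpendicular to AT, so P = T + (0, -6.8) = (-22.70, -6.800). On A1, T sits at bearing 90° from P; a 60° counterclockwise sweep puts K at bearing 150°, so K = P + 6.8·(cos 150°, sin 150°) = (-28.59, -3.400). The tangent condition forces PK to be normal to KS, so KS runs along (−sin 150°, cos 150°); with |KS| = 28.7, S = (-42.94, -28.25). Then |TS| = |S − T| = 34.76.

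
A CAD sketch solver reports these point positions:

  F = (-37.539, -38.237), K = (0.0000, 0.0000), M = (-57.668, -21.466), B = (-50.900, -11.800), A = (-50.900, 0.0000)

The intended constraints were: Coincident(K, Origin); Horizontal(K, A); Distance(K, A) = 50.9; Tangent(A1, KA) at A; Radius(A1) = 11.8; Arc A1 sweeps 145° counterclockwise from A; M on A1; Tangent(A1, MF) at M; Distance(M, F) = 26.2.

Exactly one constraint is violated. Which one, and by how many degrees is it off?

Tangent(A1, MF) at M — off by 4.80°.

K = (0.00, 0.00) ✓; K.y = 0.00, A.y = 0.00 ✓; |KA| = 50.90 ✓; ∠(BA, AK) = 90.00° ✓; |BA| = 11.80 ✓; bearing(B→M) − bearing(B→A) = 145.0° ✓; |BM| = 11.80 ✓; ∠(BM, MF) = 94.80° ✗; |MF| = 26.20 ✓.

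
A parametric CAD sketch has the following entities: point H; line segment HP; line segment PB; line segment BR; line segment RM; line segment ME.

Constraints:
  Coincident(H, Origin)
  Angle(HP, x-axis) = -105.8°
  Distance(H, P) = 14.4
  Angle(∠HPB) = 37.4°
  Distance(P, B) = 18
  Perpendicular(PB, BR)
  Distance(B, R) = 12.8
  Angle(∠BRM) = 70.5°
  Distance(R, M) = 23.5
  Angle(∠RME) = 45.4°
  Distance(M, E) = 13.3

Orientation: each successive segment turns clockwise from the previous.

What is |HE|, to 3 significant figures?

10.3

H is at the origin; HP runs at -105.8° with length 14.4, so P = (-3.92, -13.9). ∠HPB = 37.4° gives PB at 112° from the x-axis; with |PB| = 18.0, B = (-10.5, 2.88). The perpendicularity gives BR at right angles to PB, so BR runs at 21.6°; with |BR| = 12.8, R = (1.35, 7.59). ∠BRM = 70.5° gives RM at -87.9° from the x-axis; with |RM| = 23.5, M = (2.22, -15.9). ∠RME = 45.4° gives ME at 138° from the x-axis; with |ME| = 13.3, E = (-7.59, -6.91). Then |HE| = |E − H| = 10.3.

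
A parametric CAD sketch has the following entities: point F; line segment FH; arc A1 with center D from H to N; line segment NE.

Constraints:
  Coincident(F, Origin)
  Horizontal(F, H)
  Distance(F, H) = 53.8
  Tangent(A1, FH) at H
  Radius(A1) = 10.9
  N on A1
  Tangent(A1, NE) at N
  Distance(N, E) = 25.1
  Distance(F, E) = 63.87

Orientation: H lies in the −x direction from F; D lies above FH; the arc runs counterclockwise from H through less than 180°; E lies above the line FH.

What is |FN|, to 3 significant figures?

45.7

F is at the origin; F and H share the same y with |FH| = 53.8 and H on the −x side, so H = (-53.8, 0.00). Tangency of A1 to FH means the radius DH is perpendicular to FH, so D = H + (0, 10.9) = (-53.8, 10.9). Since DN ⟂ NE (tangency), |DE| = √(10.9² + 25.1²) = 27.4 regardless of where N sits on A1. So E lies on both circle(F, 63.87) and circle(D, 27.4); the above-FH intersection is E = (-51.2, 38.1). N is the foot of the tangent from E: N = (-43.4, 14.3).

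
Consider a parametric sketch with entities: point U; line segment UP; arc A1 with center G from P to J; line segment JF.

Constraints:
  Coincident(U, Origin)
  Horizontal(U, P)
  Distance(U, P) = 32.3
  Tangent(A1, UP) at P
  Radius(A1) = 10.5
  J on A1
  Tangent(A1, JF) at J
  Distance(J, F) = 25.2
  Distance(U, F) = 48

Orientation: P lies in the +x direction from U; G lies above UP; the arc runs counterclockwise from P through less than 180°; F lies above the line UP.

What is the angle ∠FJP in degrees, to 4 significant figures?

121.0°

U is at the origin; U and P share the same y with |UP| = 32.3 and P on the +x side, so P = (32.30, 0.000). The tangent condition forces GP to be normal to UP, so G = P + (0, 10.5) = (32.30, 10.50). Since GJ ⟂ JF (tangency), |GF| = √(10.5² + 25.2²) = 27.30 regardless of where J sits on A1. So F lies on both circle(U, 48.0) and circle(G, 27.30); the above-UP intersection is F = (29.74, 37.68). J is the foot of the tangent from F: J = (41.57, 15.43).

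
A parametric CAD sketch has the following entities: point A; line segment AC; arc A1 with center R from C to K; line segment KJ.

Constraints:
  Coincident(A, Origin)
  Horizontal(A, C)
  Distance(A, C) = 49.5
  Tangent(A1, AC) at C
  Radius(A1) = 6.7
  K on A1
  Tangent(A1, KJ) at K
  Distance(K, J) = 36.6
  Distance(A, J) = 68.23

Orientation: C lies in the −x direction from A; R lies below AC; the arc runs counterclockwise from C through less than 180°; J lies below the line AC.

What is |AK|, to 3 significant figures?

56.6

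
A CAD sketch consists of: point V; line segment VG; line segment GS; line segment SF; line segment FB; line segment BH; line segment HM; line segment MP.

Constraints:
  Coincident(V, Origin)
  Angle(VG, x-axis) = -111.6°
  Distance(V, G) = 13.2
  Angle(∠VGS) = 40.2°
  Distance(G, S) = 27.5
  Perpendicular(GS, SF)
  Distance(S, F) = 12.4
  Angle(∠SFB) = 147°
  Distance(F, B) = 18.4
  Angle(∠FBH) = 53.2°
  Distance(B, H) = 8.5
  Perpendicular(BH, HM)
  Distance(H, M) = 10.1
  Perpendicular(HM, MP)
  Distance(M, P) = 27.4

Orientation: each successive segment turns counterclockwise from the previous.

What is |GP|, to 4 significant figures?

53.78

BH ⟂ HM, so HM runs at 8.000°; with |HM| = 10.1, M = (8.578, 13.50). HM ⟂ MP, so MP runs at 98.00°; with |MP| = 27.4, P = (4.764, 40.64). Then |GP| = |P − G| = 53.78.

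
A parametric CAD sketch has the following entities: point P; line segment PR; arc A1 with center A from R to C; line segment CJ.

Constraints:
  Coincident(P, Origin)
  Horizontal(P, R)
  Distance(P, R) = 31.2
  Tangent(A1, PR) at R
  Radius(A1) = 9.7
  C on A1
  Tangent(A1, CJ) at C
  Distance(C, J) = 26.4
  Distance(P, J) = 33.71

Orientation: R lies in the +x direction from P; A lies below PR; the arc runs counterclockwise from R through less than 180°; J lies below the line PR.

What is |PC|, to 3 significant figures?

23.0

Checks: P = (0.00, 0.00) ✓; |AC| = 9.700 ✓; ∠(AC, CJ) = 90.00° ✓; |CJ| = 26.40 ✓; |PJ| = 33.71 ✓.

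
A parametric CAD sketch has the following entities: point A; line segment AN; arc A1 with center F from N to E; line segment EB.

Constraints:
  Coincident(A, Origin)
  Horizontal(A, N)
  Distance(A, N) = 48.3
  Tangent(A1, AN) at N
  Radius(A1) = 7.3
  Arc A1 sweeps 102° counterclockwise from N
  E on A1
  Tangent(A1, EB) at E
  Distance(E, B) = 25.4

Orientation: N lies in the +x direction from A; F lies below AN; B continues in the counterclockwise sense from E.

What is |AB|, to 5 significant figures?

57.358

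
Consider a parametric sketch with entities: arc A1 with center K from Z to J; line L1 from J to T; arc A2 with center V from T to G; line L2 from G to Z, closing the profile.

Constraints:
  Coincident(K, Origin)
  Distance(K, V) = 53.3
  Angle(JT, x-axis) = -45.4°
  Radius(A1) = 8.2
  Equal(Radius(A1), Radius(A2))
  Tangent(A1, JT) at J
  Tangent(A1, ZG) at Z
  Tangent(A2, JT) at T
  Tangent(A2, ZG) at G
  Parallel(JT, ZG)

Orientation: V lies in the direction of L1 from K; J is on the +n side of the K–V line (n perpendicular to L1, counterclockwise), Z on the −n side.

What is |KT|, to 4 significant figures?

53.93

The slot axis is L1's direction at -45.4°, so u = (cos -45.4°, sin -45.4°) = (0.7022, -0.7120) and n = (−sin -45.4°, cos -45.4°) = (0.7120, 0.7022). K is at the origin and V lies 53.3 along u from K, so V = 53.3·u = (37.42, -37.95). Tangency of A1 to both parallel lines with radius 8.2 puts J and Z at K ± 8.2·n: J = (5.839, 5.758), Z = (-5.839, -5.758). Equal radii place T and G the same way about V: T = V + 8.2·n = (43.26, -32.19), G = V − 8.2·n = (31.59, -43.71). Then |KT| = |T − K| = 53.93.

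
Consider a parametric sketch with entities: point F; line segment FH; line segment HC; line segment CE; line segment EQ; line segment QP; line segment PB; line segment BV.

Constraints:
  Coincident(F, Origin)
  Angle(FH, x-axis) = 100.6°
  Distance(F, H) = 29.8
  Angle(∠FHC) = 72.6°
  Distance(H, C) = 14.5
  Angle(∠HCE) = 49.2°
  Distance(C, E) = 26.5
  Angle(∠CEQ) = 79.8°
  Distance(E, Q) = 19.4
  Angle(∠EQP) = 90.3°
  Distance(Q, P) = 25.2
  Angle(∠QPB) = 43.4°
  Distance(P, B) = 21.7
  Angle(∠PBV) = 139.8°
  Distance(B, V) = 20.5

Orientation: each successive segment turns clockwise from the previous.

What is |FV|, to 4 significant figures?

22.67

F is at the origin; FH runs at 100.6° with length 29.8, so H = (-5.482, 29.29). ∠FHC = 72.6° gives HC at -6.800° from the x-axis; with |HC| = 14.5, C = (8.916, 27.57). ∠HCE = 49.2° gives CE at -137.6° from the x-axis; with |CE| = 26.5, E = (-10.65, 9.706). ∠CEQ = 79.8° gives EQ at 122.2° from the x-axis; with |EQ| = 19.4, Q = (-20.99, 26.12). ∠EQP = 90.3° gives QP at 32.50° from the x-axis; with |QP| = 25.2, P = (0.2628, 39.66). ∠QPB = 43.4° gives PB at -104.1° from the x-axis; with |PB| = 21.7, B = (-5.024, 18.62). ∠PBV = 139.8° gives BV at -144.3° from the x-axis; with |BV| = 20.5, V = (-21.67, 6.653). Then |FV| = |V − F| = 22.67.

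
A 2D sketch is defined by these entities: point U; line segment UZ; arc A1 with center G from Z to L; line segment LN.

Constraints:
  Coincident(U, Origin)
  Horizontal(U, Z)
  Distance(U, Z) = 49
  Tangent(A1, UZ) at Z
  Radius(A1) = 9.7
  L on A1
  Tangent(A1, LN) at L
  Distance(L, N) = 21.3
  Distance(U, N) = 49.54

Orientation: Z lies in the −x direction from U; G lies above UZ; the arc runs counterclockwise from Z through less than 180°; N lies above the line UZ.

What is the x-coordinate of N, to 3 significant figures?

-38.8

U is at the origin; U and Z share the same y with |UZ| = 49.0 and Z on the −x side, so Z = (-49.0, 0.00). Tangency of A1 to UZ means the radius GZ is perpendicular to UZ, so G = Z + (0, 9.7) = (-49.0, 9.70). Since GL ⟂ LN (tangency), |GN| = √(9.7² + 21.3²) = 23.4 regardless of where L sits on A1. So N lies on both circle(U, 49.54) and circle(G, 23.4); the above-UZ intersection is N = (-38.8, 30.8). L is the foot of the tangent from N: L = (-39.3, 9.48).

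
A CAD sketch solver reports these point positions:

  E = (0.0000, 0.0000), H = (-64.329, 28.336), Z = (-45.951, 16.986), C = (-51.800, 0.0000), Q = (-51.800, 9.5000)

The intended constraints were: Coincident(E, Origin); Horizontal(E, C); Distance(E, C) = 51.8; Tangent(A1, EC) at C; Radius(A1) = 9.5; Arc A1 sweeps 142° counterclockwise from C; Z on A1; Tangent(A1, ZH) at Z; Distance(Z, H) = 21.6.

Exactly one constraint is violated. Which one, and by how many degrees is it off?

Tangent(A1, ZH) at Z — off by 6.30°.

E = (0.00, 0.00) ✓; E.y = 0.00, C.y = 0.00 ✓; |EC| = 51.80 ✓; ∠(QC, CE) = 90.00° ✓; |QC| = 9.500 ✓; bearing(Q→Z) − bearing(Q→C) = 142.0° ✓; |QZ| = 9.500 ✓; ∠(QZ, ZH) = 83.70° ✗; |ZH| = 21.60 ✓.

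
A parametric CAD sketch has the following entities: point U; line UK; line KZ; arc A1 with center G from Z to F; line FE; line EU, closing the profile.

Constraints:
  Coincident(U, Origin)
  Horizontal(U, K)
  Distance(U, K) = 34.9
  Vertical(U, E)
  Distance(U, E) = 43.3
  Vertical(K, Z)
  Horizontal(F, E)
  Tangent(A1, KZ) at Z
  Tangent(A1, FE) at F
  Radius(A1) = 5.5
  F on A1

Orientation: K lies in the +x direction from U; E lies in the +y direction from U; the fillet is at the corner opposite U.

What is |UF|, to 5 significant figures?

52.338

U is at the origin; UK is horizontal with |UK| = 34.9 and K on the +x side, so K = (34.900, 0.0000). UE is vertical with |UE| = 43.3 and E on the +y side, so E = (0.0000, 43.300). The virtual corner opposite U is at (34.900, 43.300). A1 meets KZ tangentially, so GZ is at right angles to KZ and the tangent condition forces GF to be normal to FE, with radius 5.5, so the center G sits 5.5 in from both sides at G = (29.400, 37.800). That places the tangent points at Z = (34.900, 37.800) on KZ and F = (29.400, 43.300) on FE. Then |UF| = |F − U| = 52.338.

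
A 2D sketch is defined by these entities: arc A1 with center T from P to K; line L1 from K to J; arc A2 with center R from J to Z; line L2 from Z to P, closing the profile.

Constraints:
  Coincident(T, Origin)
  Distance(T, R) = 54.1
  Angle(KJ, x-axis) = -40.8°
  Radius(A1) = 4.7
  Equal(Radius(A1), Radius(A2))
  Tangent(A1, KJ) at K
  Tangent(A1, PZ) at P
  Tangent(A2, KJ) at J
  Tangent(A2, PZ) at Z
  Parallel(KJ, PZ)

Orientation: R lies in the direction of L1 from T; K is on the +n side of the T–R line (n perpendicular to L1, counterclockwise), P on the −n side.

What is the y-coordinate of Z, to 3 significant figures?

-38.9

The slot axis is L1's direction at -40.8°, so u = (cos -40.8°, sin -40.8°) = (0.757, -0.653) and n = (−sin -40.8°, cos -40.8°) = (0.653, 0.757). T is at the origin and R lies 54.1 along u from T, so R = 54.1·u = (41.0, -35.4). Tangency of A1 to both parallel lines with radius 4.7 puts K and P at T ± 4.7·n: K = (3.07, 3.56), P = (-3.07, -3.56). Equal radii place J and Z the same way about R: J = R + 4.7·n = (44.0, -31.8), Z = R − 4.7·n = (37.9, -38.9). So Z.y = -38.9.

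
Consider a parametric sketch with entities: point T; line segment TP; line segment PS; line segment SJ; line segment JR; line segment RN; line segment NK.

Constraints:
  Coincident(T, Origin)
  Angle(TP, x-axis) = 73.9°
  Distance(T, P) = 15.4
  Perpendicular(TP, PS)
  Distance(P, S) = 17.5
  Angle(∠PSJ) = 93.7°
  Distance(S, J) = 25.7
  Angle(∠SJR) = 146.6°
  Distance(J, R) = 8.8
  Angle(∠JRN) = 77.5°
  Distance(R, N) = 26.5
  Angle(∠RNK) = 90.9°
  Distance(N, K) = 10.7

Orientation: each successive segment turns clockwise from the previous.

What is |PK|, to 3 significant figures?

7.78

∠JRN = 77.5° gives RN at 122° from the x-axis; with |RN| = 26.5, N = (-4.67, 1.25). ∠RNK = 90.9° gives NK at 32.6° from the x-axis; with |NK| = 10.7, K = (4.35, 7.02). Then |PK| = |K − P| = 7.78.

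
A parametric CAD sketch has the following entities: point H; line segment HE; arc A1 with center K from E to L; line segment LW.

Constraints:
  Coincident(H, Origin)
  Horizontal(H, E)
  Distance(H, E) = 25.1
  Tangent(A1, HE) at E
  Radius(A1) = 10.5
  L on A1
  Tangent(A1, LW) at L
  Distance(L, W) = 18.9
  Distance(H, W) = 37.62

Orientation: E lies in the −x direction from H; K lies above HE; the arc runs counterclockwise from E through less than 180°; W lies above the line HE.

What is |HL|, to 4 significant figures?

20.19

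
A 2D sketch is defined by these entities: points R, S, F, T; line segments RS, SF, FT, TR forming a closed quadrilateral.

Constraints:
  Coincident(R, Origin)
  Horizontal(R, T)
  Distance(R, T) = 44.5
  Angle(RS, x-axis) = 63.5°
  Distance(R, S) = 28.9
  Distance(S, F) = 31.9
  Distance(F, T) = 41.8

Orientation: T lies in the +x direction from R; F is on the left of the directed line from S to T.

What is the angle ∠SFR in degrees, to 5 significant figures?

16.088°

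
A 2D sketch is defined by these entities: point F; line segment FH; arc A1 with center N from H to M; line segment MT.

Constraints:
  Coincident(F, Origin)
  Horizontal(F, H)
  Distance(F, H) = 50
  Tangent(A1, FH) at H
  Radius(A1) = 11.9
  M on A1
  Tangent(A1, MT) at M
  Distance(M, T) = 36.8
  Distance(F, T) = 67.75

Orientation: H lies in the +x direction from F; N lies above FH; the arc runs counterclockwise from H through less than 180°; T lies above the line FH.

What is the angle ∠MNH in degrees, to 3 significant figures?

115°

F is at the origin; F and H share the same y with |FH| = 50.0 and H on the +x side, so H = (50.0, 0.00). Tangency of A1 to FH means the radius NH is perpendicular to FH, so N = H + (0, 11.9) = (50.0, 11.9). Since NM ⟂ MT (tangency), |NT| = √(11.9² + 36.8²) = 38.7 regardless of where M sits on A1. So T lies on both circle(F, 67.75) and circle(N, 38.7); the above-FH intersection is T = (45.4, 50.3). M is the foot of the tangent from T: M = (60.8, 16.9).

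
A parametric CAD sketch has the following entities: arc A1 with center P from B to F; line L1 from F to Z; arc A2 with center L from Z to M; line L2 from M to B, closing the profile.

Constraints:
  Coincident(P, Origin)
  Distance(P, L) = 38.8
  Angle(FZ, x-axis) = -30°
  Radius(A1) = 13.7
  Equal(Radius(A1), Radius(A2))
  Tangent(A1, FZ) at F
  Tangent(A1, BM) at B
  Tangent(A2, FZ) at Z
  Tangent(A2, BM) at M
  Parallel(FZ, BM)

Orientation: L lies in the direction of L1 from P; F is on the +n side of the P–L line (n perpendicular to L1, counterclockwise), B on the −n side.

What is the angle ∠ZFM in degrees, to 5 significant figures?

35.229°

The slot axis is L1's direction at -30.0°, so u = (cos -30.0°, sin -30.0°) = (0.86603, -0.50000) and n = (−sin -30.0°, cos -30.0°) = (0.50000, 0.86603). P is at the origin and L lies 38.8 along u from P, so L = 38.8·u = (33.602, -19.400). Tangency of A1 to both parallel lines with radius 13.7 puts F and B at P ± 13.7·n: F = (6.8500, 11.865), B = (-6.8500, -11.865). Equal radii place Z and M the same way about L: Z = L + 13.7·n = (40.452, -7.5355), M = L − 13.7·n = (26.752, -31.265). Then cos ∠ZFM = FZ·FM / (|FZ||FM|), giving 35.229°.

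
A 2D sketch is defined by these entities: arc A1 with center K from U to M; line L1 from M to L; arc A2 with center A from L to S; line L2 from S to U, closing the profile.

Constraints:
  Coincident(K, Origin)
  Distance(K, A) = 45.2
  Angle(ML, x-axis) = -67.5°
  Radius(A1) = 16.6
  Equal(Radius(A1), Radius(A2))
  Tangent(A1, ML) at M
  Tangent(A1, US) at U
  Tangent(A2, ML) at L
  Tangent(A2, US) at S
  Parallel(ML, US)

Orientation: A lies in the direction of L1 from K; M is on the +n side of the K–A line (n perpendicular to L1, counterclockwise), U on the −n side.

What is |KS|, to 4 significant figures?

48.15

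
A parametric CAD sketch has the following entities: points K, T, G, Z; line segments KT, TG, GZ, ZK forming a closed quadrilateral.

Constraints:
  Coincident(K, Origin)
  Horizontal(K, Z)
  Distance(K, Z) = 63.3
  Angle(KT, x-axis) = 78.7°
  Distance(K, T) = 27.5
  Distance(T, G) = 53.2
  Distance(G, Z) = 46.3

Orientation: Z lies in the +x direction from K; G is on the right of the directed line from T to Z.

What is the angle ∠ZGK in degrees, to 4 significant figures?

105.0°

K is at the origin; KZ is horizontal with |KZ| = 63.3 and Z in +x, so Z = (63.3, 0). KT runs at 78.7° with |KT| = 27.5, so T = (5.389, 26.97). G is determined by |TG| = 53.2 and |GZ| = 46.3 together: it lies at the intersection of circle(T, 53.2) and circle(Z, 46.3). With |TZ| = 63.88, the foot of the radical line on TZ is 37.31 from T and the perpendicular offset is √(53.2² − 37.31²) = 37.92. Taking the right-of-TZ solution: G = (23.21, -23.16).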